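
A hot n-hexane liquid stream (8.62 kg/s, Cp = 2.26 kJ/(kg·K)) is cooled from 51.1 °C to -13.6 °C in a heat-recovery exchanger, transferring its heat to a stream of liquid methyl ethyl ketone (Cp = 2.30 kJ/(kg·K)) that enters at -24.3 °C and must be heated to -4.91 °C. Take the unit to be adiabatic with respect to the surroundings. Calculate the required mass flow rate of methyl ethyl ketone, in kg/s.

Heat released by hot stream: Q = 8.62 × 2.26 × (51.1 − -13.6) = 1260.4 kJ/s
Energy balance on cold side (adiabatic exchanger): Q = ṁ_c·Cp_c·(T_c,out − T_c,in)
ṁ_c = 1260.4 / [2.30 × (-4.91 − -24.3)] = 28.263 kg/s

ṁ_c = 28.3 kg/s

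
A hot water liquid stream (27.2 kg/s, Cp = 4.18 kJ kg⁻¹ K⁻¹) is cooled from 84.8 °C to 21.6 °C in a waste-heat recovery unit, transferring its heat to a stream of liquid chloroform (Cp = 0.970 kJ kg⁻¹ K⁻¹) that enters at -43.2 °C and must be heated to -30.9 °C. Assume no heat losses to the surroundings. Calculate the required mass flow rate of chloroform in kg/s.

ṁ_c = 602 kg/s

Heat released by hot stream: Q = 27.2 × 4.18 × (84.8 − 21.6) = 7185.6 kJ/s
Energy balance on cold side (adiabatic exchanger): Q = ṁ_c·Cp_c·(T_c,out − T_c,in)
ṁ_c = 7185.6 / [0.970 × (-30.9 − -43.2)] = 602.26 kg/s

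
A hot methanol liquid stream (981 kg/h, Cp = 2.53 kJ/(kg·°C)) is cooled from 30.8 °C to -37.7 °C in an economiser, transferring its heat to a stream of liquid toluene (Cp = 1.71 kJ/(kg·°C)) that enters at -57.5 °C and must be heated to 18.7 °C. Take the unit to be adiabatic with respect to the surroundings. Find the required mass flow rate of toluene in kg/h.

Heat released by hot stream: Q = 981 × 2.53 × (30.8 − -37.7) = 170010 kJ/h
Energy balance on cold side (adiabatic exchanger): Q = ṁ_c·Cp_c·(T_c,out − T_c,in)
ṁ_c = 170010 / [1.71 × (18.7 − -57.5)] = 1304.8 kg/h

ṁ_c = 1300 kg/h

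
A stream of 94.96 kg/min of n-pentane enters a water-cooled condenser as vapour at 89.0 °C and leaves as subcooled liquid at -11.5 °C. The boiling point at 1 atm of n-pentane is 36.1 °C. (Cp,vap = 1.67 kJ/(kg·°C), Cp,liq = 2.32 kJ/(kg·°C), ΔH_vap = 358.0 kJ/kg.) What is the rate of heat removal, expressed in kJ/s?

vapour 89.0→36.1 °C: -88.343 kJ/kg
condensation at 36.1 °C: -358 kJ/kg
liquid 36.1→-11.5 °C: -110.43 kJ/kg
Δh = -88.343 + -358 + -110.43 = -556.77 kJ/kg
Q = ṁ·Δh = 94.96 kg/min × -556.77 kJ/kg = -52871 kJ/min
|Q| = 881.19 kW

Q_c = 881 kJ/s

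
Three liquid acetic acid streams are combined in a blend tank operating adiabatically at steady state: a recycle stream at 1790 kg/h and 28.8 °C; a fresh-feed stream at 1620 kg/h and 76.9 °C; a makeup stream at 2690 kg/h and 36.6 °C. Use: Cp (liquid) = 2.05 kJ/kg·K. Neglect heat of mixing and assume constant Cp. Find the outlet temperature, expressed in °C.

T_out = 45.0 °C

Adiabatic, steady state ⇒ Σ ṁᵢCp,ᵢ(T_out − Tᵢ) = 0
Σ ṁᵢCp,ᵢTᵢ = 1790×2.05×28.8 + 1620×2.05×76.9 + 2690×2.05×36.6 = 562900
Σ ṁᵢCp,ᵢ = 1790×2.05 + 1620×2.05 + 2690×2.05 = 12505
T_out = 562900 / 12505 = 45.014 °C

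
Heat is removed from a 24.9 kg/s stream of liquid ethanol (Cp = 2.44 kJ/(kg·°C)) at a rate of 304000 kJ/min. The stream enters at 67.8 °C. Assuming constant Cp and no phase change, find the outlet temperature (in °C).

Q = 304000 kJ/min = 5066.7 kJ/s
ΔT = Q/(ṁ·Cp) = 5066.7/(24.9×2.44) = 83.394 K
T_out = 67.8 − 83.394 = -15.594 °C

T_out = -15.6 °C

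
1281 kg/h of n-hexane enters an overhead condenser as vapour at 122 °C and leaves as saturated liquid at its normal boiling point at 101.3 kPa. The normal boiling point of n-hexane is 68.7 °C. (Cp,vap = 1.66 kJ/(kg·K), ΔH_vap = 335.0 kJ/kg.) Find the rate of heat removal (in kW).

Q_c = 151 kW

vapour 122→68.7 °C: -88.478 kJ/kg
condensation at 68.7 °C: -335 kJ/kg
Δh = -88.478 + -335 = -423.48 kJ/kg
Q = ṁ·Δh = 1281 kg/h × -423.48 kJ/kg = -542480 kJ/h
|Q| = 150.69 kW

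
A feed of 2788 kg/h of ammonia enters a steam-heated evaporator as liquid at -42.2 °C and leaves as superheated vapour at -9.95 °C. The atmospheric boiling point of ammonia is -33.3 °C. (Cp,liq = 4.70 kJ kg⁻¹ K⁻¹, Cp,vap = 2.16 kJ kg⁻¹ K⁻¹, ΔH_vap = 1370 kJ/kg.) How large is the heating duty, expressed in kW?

Q = 1130 kW

liquid -42.2→-33.3 °C: 41.83 kJ/kg
vaporisation at -33.3 °C: 1370 kJ/kg
vapour -33.3→-9.95 °C: 50.436 kJ/kg
Δh = 41.83 + 1370 + 50.436 = 1462.3 kJ/kg
Q = ṁ·Δh = 2788 kg/h × 1462.3 kJ/kg = 4.0768e+06 kJ/h
|Q| = 1132.4 kW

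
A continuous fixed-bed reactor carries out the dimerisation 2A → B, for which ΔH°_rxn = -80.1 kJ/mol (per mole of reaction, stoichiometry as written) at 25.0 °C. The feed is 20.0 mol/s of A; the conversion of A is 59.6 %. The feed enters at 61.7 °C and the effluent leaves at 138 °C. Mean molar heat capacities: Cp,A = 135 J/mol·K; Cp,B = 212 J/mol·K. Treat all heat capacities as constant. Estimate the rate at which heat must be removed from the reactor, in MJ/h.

Q_out = 1120 MJ/h

Extent of reaction ξ = 0.596 × 20.0 / 2 = 5.96 mol/s
Reaction term: ξ·ΔH°_rxn = 5.96 × -80.1 = -477.4 kJ/s
Sensible, feed 61.7→25 °C: -99.09 kJ/s
Outlet flows (mol/s): A 8.08, B 5.96
Sensible, products 25→138 °C: 266.04 kJ/s
Q = ΔH = -310.45 kJ/s = -310.45 kW
Heat removed = 1117.6 MJ/h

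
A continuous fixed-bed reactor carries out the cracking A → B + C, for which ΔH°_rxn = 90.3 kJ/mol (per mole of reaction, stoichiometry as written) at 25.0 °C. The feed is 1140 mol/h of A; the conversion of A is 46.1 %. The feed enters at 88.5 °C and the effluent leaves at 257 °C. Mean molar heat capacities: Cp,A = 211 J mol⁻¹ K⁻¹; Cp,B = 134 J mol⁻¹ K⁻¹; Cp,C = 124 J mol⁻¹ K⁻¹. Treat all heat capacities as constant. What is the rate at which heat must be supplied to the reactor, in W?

Extent of reaction ξ = 0.461 × 1140 = 525.54 mol/h
Reaction term: ξ·ΔH°_rxn = 525.54 × 90.3 = 47456 kJ/h
Sensible, feed 88.5→25 °C: -15274 kJ/h
Outlet flows (mol/h): A 614.46, B 525.54, C 525.54
Sensible, products 25→257 °C: 61536 kJ/h
Q = ΔH = 93718 kJ/h = 26.033 kW
Heat supplied = 26033 W

Q_in = 26000 W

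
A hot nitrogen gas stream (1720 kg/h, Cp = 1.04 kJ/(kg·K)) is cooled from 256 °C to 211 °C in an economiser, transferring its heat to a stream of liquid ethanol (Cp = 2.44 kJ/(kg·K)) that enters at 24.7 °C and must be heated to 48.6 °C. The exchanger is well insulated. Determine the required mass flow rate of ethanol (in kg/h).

ṁ_c = 1380 kg/h

Heat released by hot stream: Q = 1720 × 1.04 × (256 − 211) = 80496 kJ/h
Energy balance on cold side (adiabatic exchanger): Q = ṁ_c·Cp_c·(T_c,out − T_c,in)
ṁ_c = 80496 / [2.44 × (48.6 − 24.7)] = 1380.3 kg/h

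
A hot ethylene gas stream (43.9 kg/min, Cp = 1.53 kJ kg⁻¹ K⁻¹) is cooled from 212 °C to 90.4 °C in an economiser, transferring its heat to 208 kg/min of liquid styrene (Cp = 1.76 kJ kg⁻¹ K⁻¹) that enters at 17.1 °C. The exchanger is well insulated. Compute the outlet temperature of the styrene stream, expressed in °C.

T_c,out = 39.4 °C

Heat released by hot stream: Q = 43.9 × 1.53 × (212 − 90.4) = 8167.5 kJ/min
Energy balance on cold side (adiabatic exchanger): Q = ṁ_c·Cp_c·(T_c,out − T_c,in)
T_c,out = 17.1 + 8167.5/(208 × 1.76) = 39.411 °C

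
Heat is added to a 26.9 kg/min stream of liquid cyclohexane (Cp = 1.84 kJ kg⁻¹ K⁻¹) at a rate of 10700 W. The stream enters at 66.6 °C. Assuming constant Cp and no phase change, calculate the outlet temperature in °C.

Q = 10700 W = 642 kJ/min
ΔT = Q/(ṁ·Cp) = 642/(26.9×1.84) = 12.971 K
T_out = 66.6 + 12.971 = 79.571 °C

T_out = 79.6 °C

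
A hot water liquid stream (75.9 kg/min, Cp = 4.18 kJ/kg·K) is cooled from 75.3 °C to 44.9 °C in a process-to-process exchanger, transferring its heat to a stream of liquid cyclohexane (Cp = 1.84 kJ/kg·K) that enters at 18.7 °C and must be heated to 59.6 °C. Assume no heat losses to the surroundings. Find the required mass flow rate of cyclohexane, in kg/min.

Heat released by hot stream: Q = 75.9 × 4.18 × (75.3 − 44.9) = 9644.8 kJ/min
Energy balance on cold side (adiabatic exchanger): Q = ṁ_c·Cp_c·(T_c,out − T_c,in)
ṁ_c = 9644.8 / [1.84 × (59.6 − 18.7)] = 128.16 kg/min

ṁ_c = 128 kg/min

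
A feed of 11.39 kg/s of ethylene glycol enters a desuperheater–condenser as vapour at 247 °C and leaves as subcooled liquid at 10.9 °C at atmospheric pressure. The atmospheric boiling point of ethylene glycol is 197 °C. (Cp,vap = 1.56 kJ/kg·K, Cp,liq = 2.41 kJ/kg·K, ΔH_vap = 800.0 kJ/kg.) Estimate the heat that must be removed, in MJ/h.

vapour 247→197 °C: -78 kJ/kg
condensation at 197 °C: -800 kJ/kg
liquid 197→10.9 °C: -448.5 kJ/kg
Δh = -78 + -800 + -448.5 = -1326.5 kJ/kg
Q = ṁ·Δh = 11.39 kg/s × -1326.5 kJ/kg = -15109 kJ/s
|Q| = 15109 kW = 54392 MJ/h

Q_c = 54400 MJ/h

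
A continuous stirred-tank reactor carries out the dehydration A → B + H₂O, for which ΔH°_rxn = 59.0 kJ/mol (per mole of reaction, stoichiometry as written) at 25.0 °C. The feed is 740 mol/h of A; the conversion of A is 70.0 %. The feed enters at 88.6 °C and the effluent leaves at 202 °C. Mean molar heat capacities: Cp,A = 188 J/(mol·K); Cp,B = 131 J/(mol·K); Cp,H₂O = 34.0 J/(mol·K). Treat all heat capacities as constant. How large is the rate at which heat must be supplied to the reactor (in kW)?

Extent of reaction ξ = 0.700 × 740 = 518 mol/h
Reaction term: ξ·ΔH°_rxn = 518 × 59.0 = 30562 kJ/h
Sensible, feed 88.6→25 °C: -8848 kJ/h
Outlet flows (mol/h): A 222, B 518, H₂O 518
Sensible, products 25→202 °C: 22515 kJ/h
Q = ΔH = 44229 kJ/h = 12.286 kW
Heat supplied = 12.286 kW

Q_in = 12.3 kW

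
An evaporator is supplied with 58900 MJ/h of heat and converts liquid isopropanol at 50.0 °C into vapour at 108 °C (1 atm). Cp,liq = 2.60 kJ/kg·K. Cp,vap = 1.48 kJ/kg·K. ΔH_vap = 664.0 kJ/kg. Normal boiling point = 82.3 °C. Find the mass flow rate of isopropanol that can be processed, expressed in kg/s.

ṁ = 20.8 kg/s

Δh = 2.60×(82.3−50.0) + 664.0 + 1.48×(108−82.3) = 786.02 kJ/kg
Q = 58900 MJ/h = 16361 kJ/s = 16361 kJ/s
ṁ = Q/Δh = 16361 / 786.02 = 20.815 kg/s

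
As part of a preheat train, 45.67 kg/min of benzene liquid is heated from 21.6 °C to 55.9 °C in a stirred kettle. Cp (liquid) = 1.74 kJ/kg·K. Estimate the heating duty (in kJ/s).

Q = ṁ·Cp·ΔT = 45.67 × 1.74 × (55.9 − 21.6) = 2725.7 kJ/min
Converting: 2725.7 / 60 s = 45.428 kW

Q = 45.4 kJ/s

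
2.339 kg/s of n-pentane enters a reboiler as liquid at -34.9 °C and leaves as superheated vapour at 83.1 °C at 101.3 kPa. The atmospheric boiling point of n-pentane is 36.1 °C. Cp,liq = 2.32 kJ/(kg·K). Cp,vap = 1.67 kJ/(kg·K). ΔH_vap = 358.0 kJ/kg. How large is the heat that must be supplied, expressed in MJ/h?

Q = 5060 MJ/h

liquid -34.9→36.1 °C: 164.72 kJ/kg
vaporisation at 36.1 °C: 358 kJ/kg
vapour 36.1→83.1 °C: 78.49 kJ/kg
Δh = 164.72 + 358 + 78.49 = 601.21 kJ/kg
Q = ṁ·Δh = 2.339 kg/s × 601.21 kJ/kg = 1406.2 kJ/s
|Q| = 1406.2 kW = 5062.4 MJ/h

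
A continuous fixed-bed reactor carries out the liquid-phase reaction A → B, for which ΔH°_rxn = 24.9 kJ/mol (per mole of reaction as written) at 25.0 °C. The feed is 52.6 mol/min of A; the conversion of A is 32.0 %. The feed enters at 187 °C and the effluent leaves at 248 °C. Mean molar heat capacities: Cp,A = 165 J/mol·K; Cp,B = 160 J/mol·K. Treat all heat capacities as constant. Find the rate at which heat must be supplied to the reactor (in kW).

Q_in = 15.5 kW

Extent of reaction ξ = 0.320 × 52.6 = 16.832 mol/min
Reaction term: ξ·ΔH°_rxn = 16.832 × 24.9 = 419.12 kJ/min
Sensible, feed 187→25 °C: -1406 kJ/min
Outlet flows (mol/min): A 35.768, B 16.832
Sensible, products 25→248 °C: 1916.6 kJ/min
Q = ΔH = 929.77 kJ/min = 15.496 kW
Heat supplied = 15.496 kW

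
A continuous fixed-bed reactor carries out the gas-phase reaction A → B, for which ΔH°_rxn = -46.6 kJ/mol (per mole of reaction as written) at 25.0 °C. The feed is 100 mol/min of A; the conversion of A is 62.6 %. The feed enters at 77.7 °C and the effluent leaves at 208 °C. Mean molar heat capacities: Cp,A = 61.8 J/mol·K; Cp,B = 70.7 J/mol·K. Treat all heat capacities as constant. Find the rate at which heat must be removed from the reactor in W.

Extent of reaction ξ = 0.626 × 100 = 62.6 mol/min
Reaction term: ξ·ΔH°_rxn = 62.6 × -46.6 = -2917.2 kJ/min
Sensible, feed 77.7→25 °C: -325.69 kJ/min
Outlet flows (mol/min): A 37.4, B 62.6
Sensible, products 25→208 °C: 1232.9 kJ/min
Q = ΔH = -2009.9 kJ/min = -33.499 kW
Heat removed = 33499 W

Q_out = 33500 W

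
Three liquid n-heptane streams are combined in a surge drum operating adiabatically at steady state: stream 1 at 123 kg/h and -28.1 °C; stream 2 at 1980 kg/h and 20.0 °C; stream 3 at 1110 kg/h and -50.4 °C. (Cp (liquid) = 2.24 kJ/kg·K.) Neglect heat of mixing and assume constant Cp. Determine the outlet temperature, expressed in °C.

T_out = -6.16 °C

Adiabatic, steady state ⇒ Σ ṁᵢCp,ᵢ(T_out − Tᵢ) = 0
T_out = Σ ṁᵢCp,ᵢTᵢ / Σ ṁᵢCp,ᵢ
      = -44353 / 7197.1 = -6.1626 °C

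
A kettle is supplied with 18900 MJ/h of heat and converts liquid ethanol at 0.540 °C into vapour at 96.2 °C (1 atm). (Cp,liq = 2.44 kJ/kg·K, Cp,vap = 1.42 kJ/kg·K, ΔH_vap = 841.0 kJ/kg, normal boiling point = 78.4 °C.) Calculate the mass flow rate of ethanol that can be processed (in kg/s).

Δh = 2.44×(78.4−0.540) + 841.0 + 1.42×(96.2−78.4) = 1056.3 kJ/kg
Q = 18900 MJ/h = 5250 kJ/s = 5250 kJ/s
ṁ = Q/Δh = 5250 / 1056.3 = 4.9704 kg/s

ṁ = 4.97 kg/s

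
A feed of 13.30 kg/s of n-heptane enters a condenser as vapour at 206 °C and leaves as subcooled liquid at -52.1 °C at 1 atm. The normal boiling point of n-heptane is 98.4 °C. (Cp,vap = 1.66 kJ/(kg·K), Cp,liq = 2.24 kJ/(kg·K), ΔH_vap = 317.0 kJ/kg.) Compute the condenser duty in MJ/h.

vapour 206→98.4 °C: -178.62 kJ/kg
condensation at 98.4 °C: -317 kJ/kg
liquid 98.4→-52.1 °C: -337.12 kJ/kg
Δh = -178.62 + -317 + -337.12 = -832.74 kJ/kg
Q = ṁ·Δh = 13.30 kg/s × -832.74 kJ/kg = -11075 kJ/s
|Q| = 11075 kW = 39871 MJ/h

Q_c = 39900 MJ/h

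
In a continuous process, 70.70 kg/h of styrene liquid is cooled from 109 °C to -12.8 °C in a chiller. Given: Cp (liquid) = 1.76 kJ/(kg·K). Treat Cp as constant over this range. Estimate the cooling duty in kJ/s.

Q_c = 4.21 kJ/s

Q = ṁ·Cp·ΔT = 70.70 × 1.76 × (-12.8 − 109) = -15156 kJ/h
Converting: 15156 / 3600 s = 4.2099 kW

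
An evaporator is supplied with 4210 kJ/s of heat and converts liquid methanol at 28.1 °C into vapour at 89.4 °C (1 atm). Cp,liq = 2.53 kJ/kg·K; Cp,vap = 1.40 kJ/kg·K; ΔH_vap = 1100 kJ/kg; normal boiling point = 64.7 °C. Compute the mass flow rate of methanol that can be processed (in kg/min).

ṁ = 206 kg/min

Δh = 2.53×(64.7−28.1) + 1100 + 1.40×(89.4−64.7) = 1227.2 kJ/kg
Q = 4210 kJ/s = 4210 kJ/s = 252600 kJ/min
ṁ = Q/Δh = 252600 / 1227.2 = 205.84 kg/min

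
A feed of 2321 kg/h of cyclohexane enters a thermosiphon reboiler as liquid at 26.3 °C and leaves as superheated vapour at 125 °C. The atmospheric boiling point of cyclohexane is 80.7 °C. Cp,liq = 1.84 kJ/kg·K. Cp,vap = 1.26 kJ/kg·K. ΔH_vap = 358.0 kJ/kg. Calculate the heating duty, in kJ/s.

Q = 331 kJ/s

liquid 26.3→80.7 °C: 100.1 kJ/kg
vaporisation at 80.7 °C: 358 kJ/kg
vapour 80.7→125 °C: 55.818 kJ/kg
Δh = 100.1 + 358 + 55.818 = 513.91 kJ/kg
Q = ṁ·Δh = 2321 kg/h × 513.91 kJ/kg = 1.1928e+06 kJ/h
|Q| = 331.33 kW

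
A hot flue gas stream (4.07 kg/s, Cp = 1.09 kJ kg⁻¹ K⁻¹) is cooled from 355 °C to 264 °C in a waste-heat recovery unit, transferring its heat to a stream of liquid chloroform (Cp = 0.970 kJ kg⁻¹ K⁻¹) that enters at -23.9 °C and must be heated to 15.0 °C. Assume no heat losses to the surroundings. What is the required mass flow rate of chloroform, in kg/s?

ṁ_c = 10.7 kg/s

Heat released by hot stream: Q = 4.07 × 1.09 × (355 − 264) = 403.7 kJ/s
Energy balance on cold side (adiabatic exchanger): Q = ṁ_c·Cp_c·(T_c,out − T_c,in)
ṁ_c = 403.7 / [0.970 × (15.0 − -23.9)] = 10.699 kg/s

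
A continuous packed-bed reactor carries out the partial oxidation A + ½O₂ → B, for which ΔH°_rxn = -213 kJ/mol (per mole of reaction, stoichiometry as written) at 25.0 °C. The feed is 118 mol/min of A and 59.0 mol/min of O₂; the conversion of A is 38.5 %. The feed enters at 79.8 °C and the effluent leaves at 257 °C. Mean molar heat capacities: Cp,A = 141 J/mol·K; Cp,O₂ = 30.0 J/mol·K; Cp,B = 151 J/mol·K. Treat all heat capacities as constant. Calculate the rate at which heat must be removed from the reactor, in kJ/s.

Extent of reaction ξ = 0.385 × 118 = 45.43 mol/min
Reaction term: ξ·ΔH°_rxn = 45.43 × -213 = -9676.6 kJ/min
Sensible, feed 79.8→25 °C: -1008.8 kJ/min
Outlet flows (mol/min): A 72.57, O₂ 36.285, B 45.43
Sensible, products 25→257 °C: 4218 kJ/min
Q = ΔH = -6467.4 kJ/min = -107.79 kW
Heat removed = 107.79 kJ/s

Q_out = 108 kJ/s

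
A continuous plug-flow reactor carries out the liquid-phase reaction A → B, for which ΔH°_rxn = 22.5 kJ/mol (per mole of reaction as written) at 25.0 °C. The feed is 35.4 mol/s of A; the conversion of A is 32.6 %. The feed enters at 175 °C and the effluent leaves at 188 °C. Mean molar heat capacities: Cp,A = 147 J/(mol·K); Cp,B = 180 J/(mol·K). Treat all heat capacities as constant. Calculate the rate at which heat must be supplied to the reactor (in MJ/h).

Extent of reaction ξ = 0.326 × 35.4 = 11.54 mol/s
Reaction term: ξ·ΔH°_rxn = 11.54 × 22.5 = 259.66 kJ/s
Sensible, feed 175→25 °C: -780.57 kJ/s
Outlet flows (mol/s): A 23.86, B 11.54
Sensible, products 25→188 °C: 910.3 kJ/s
Q = ΔH = 389.38 kJ/s = 389.38 kW
Heat supplied = 1401.8 MJ/h

Q_in = 1400 MJ/h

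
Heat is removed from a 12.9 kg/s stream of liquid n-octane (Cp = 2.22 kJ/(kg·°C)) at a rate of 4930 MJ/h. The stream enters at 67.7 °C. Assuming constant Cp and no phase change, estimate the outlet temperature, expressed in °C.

T_out = 19.9 °C

Q = 4930 MJ/h = 1369.4 kJ/s
ΔT = Q/(ṁ·Cp) = 1369.4/(12.9×2.22) = 47.819 K
T_out = 67.7 − 47.819 = 19.881 °C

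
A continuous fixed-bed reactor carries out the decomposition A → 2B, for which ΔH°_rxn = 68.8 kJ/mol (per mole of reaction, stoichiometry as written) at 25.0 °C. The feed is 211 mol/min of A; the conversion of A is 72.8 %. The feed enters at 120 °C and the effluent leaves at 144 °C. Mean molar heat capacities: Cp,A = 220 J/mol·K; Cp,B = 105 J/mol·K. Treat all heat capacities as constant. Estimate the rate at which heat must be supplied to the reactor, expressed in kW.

Extent of reaction ξ = 0.728 × 211 = 153.61 mol/min
Reaction term: ξ·ΔH°_rxn = 153.61 × 68.8 = 10568 kJ/min
Sensible, feed 120→25 °C: -4409.9 kJ/min
Outlet flows (mol/min): A 57.392, B 307.22
Sensible, products 25→144 °C: 5341.2 kJ/min
Q = ΔH = 11500 kJ/min = 191.66 kW
Heat supplied = 191.66 kW

Q_in = 192 kW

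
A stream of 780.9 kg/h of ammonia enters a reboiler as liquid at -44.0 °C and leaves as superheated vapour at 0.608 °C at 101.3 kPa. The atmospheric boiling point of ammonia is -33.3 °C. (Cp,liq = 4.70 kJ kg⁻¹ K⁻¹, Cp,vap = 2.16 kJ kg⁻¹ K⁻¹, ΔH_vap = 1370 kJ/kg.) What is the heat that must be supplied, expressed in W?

liquid -44.0→-33.3 °C: 50.29 kJ/kg
vaporisation at -33.3 °C: 1370 kJ/kg
vapour -33.3→0.608 °C: 73.241 kJ/kg
Δh = 50.29 + 1370 + 73.241 = 1493.5 kJ/kg
Q = ṁ·Δh = 780.9 kg/h × 1493.5 kJ/kg = 1.1663e+06 kJ/h
|Q| = 323.97 kW = 323970 W

Q = 324000 W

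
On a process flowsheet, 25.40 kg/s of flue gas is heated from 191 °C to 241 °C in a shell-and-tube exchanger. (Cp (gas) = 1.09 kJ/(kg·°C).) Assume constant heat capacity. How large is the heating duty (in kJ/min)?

Q = ṁ·Cp·ΔT = 25.40 × 1.09 × (241 − 191) = 1384.3 kJ/s
Heating duty = 83058 kJ/min

Q = 83100 kJ/min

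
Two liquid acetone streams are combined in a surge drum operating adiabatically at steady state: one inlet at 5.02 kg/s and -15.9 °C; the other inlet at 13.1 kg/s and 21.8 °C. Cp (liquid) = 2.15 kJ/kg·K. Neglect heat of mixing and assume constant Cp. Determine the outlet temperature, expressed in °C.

T_out = 11.4 °C

No heat crosses the boundary, so H_out = H_in.
Σ ṁᵢCp,ᵢTᵢ = 5.02×2.15×-15.9 + 13.1×2.15×21.8 = 442.39
Σ ṁᵢCp,ᵢ = 5.02×2.15 + 13.1×2.15 = 38.958
T_out = 442.39 / 38.958 = 11.356 °C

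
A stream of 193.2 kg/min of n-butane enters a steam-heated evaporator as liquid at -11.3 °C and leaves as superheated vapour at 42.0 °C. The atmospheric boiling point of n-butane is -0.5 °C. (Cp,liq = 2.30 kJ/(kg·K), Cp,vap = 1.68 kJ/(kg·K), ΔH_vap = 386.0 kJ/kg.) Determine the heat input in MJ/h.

Q = 5590 MJ/h

liquid -11.3→-0.5 °C: 24.84 kJ/kg
vaporisation at -0.5 °C: 386 kJ/kg
vapour -0.5→42.0 °C: 71.4 kJ/kg
Δh = 24.84 + 386 + 71.4 = 482.24 kJ/kg
Q = ṁ·Δh = 193.2 kg/min × 482.24 kJ/kg = 93169 kJ/min
|Q| = 1552.8 kW = 5590.1 MJ/h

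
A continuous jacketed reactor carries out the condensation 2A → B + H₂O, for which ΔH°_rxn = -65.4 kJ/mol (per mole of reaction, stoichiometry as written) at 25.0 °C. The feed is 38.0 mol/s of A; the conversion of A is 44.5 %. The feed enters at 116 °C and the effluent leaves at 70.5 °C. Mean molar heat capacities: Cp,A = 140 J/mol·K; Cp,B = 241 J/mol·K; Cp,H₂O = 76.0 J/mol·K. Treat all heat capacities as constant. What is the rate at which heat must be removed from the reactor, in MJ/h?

Extent of reaction ξ = 0.445 × 38.0 / 2 = 8.455 mol/s
Reaction term: ξ·ΔH°_rxn = 8.455 × -65.4 = -552.96 kJ/s
Sensible, feed 116→25 °C: -484.12 kJ/s
Outlet flows (mol/s): A 21.09, B 8.455, H₂O 8.455
Sensible, products 25→70.5 °C: 256.29 kJ/s
Q = ΔH = -780.78 kJ/s = -780.78 kW
Heat removed = 2810.8 MJ/h

Q_out = 2810 MJ/h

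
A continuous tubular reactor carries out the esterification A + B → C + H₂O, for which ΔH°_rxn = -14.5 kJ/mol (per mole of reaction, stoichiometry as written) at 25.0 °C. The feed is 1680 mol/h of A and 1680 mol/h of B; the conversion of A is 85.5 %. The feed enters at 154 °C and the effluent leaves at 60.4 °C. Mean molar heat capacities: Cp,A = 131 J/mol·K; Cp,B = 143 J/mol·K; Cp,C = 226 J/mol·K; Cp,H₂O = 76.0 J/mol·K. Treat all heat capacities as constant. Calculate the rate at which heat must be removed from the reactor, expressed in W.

Extent of reaction ξ = 0.855 × 1680 = 1436.4 mol/h
Reaction term: ξ·ΔH°_rxn = 1436.4 × -14.5 = -20828 kJ/h
Sensible, feed 154→25 °C: -59381 kJ/h
Outlet flows (mol/h): A 243.6, B 243.6, C 1436.4, H₂O 1436.4
Sensible, products 25→60.4 °C: 17719 kJ/h
Q = ΔH = -62490 kJ/h = -17.358 kW
Heat removed = 17358 W

Q_out = 17400 W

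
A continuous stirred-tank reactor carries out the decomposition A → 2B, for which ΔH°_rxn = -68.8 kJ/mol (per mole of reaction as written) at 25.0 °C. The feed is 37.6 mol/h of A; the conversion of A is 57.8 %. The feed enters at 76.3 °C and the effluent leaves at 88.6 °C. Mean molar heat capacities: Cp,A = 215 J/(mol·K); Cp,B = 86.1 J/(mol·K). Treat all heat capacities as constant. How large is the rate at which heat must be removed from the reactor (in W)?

Q_out = 404 W

Extent of reaction ξ = 0.578 × 37.6 = 21.733 mol/h
Reaction term: ξ·ΔH°_rxn = 21.733 × -68.8 = -1495.2 kJ/h
Sensible, feed 76.3→25 °C: -414.71 kJ/h
Outlet flows (mol/h): A 15.867, B 43.466
Sensible, products 25→88.6 °C: 454.98 kJ/h
Q = ΔH = -1454.9 kJ/h = -0.40415 kW
Heat removed = 404.15 W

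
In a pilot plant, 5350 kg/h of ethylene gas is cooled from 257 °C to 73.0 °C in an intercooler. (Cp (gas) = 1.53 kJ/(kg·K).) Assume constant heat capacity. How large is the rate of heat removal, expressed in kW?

Q_c = 418 kW

Q = ṁ·Cp·ΔT = 5350 × 1.53 × (73.0 − 257) = -1.5061e+06 kJ/h
Converting: 1.5061e+06 / 3600 s = 418.37 kW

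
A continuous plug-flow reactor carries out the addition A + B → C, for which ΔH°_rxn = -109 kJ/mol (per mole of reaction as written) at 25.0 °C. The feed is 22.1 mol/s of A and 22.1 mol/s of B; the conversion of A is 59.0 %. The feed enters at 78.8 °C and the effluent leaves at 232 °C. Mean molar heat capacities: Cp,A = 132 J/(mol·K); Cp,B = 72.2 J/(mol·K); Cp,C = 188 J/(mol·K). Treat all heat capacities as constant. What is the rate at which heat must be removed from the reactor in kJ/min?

Extent of reaction ξ = 0.590 × 22.1 = 13.039 mol/s
Reaction term: ξ·ΔH°_rxn = 13.039 × -109 = -1421.3 kJ/s
Sensible, feed 78.8→25 °C: -242.79 kJ/s
Outlet flows (mol/s): A 9.061, B 9.061, C 13.039
Sensible, products 25→232 °C: 890.43 kJ/s
Q = ΔH = -773.61 kJ/s = -773.61 kW
Heat removed = 46417 kJ/min

Q_out = 46400 kJ/min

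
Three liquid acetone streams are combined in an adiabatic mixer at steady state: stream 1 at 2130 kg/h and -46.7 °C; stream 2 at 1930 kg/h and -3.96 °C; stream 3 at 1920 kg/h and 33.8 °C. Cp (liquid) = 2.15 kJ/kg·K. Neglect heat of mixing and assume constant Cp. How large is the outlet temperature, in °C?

Adiabatic, steady state ⇒ Σ ṁᵢCp,ᵢ(T_out − Tᵢ) = 0
Σ ṁᵢCp,ᵢTᵢ = 2130×2.15×-46.7 + 1930×2.15×-3.96 + 1920×2.15×33.8 = -90768
Σ ṁᵢCp,ᵢ = 2130×2.15 + 1930×2.15 + 1920×2.15 = 12857
T_out = -90768 / 12857 = -7.0598 °C

T_out = -7.06 °C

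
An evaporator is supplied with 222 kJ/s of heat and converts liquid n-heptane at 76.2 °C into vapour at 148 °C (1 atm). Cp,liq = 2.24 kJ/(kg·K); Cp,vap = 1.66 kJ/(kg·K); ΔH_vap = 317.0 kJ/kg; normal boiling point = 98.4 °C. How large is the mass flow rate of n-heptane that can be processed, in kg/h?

Δh = 2.24×(98.4−76.2) + 317.0 + 1.66×(148−98.4) = 449.06 kJ/kg
Q = 222 kJ/s = 222 kJ/s = 799200 kJ/h
ṁ = Q/Δh = 799200 / 449.06 = 1779.7 kg/h

ṁ = 1780 kg/h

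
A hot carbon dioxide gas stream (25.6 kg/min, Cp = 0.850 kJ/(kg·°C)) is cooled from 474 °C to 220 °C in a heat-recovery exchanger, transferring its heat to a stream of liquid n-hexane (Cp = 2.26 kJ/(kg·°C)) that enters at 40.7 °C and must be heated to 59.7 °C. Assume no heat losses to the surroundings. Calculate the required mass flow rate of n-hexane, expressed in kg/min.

Heat released by hot stream: Q = 25.6 × 0.850 × (474 − 220) = 5527 kJ/min
Energy balance on cold side (adiabatic exchanger): Q = ṁ_c·Cp_c·(T_c,out − T_c,in)
ṁ_c = 5527 / [2.26 × (59.7 − 40.7)] = 128.72 kg/min

ṁ_c = 129 kg/min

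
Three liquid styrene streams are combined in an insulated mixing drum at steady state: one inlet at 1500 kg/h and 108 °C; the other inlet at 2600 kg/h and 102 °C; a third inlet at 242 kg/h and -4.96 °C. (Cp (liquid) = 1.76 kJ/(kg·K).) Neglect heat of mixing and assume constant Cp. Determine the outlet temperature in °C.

No heat crosses the boundary, so H_out = H_in.
T_out = Σ ṁᵢCp,ᵢTᵢ / Σ ṁᵢCp,ᵢ
      = 749760 / 7641.9 = 98.111 °C

T_out = 98.1 °C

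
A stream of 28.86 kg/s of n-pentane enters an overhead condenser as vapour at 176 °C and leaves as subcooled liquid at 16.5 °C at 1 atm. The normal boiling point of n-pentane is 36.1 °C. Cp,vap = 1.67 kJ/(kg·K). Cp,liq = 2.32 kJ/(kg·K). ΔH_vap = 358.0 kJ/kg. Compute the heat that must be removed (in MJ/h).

vapour 176→36.1 °C: -233.63 kJ/kg
condensation at 36.1 °C: -358 kJ/kg
liquid 36.1→16.5 °C: -45.472 kJ/kg
Δh = -233.63 + -358 + -45.472 = -637.11 kJ/kg
Q = ṁ·Δh = 28.86 kg/s × -637.11 kJ/kg = -18387 kJ/s
|Q| = 18387 kW = 66193 MJ/h

Q_c = 66200 MJ/h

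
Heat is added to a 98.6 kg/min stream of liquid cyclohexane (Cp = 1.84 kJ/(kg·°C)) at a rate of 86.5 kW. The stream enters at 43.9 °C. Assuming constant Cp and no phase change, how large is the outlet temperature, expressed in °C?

Q = 86.5 kW = 5190 kJ/min
ΔT = Q/(ṁ·Cp) = 5190/(98.6×1.84) = 28.607 K
T_out = 43.9 + 28.607 = 72.507 °C

T_out = 72.5 °C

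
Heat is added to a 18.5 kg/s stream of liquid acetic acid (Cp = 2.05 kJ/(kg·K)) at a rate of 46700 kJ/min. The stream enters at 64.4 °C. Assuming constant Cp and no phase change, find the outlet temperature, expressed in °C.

Q = 46700 kJ/min = 778.33 kJ/s
ΔT = Q/(ṁ·Cp) = 778.33/(18.5×2.05) = 20.523 K
T_out = 64.4 + 20.523 = 84.923 °C

T_out = 84.9 °C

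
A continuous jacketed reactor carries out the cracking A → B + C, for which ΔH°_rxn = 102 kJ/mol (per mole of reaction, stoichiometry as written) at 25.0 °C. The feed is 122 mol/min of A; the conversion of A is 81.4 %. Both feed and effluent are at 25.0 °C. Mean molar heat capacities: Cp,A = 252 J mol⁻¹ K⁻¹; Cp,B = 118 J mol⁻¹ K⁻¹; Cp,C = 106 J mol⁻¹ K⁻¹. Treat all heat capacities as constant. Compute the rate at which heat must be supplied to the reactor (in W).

Q_in = 169000 W

Extent of reaction ξ = 0.814 × 122 = 99.308 mol/min
Reaction term: ξ·ΔH°_rxn = 99.308 × 102 = 10129 kJ/min
Q = ΔH = 10129 kJ/min = 168.82 kW
Heat supplied = 168820 W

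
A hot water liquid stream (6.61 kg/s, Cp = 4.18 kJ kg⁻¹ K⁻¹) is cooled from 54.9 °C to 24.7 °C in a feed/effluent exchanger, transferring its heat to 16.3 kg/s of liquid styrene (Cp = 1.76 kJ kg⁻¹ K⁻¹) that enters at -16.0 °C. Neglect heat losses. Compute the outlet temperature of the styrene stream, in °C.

T_c,out = 13.1 °C

Heat released by hot stream: Q = 6.61 × 4.18 × (54.9 − 24.7) = 834.42 kJ/s
Energy balance on cold side (adiabatic exchanger): Q = ṁ_c·Cp_c·(T_c,out − T_c,in)
T_c,out = -16.0 + 834.42/(16.3 × 1.76) = 13.086 °C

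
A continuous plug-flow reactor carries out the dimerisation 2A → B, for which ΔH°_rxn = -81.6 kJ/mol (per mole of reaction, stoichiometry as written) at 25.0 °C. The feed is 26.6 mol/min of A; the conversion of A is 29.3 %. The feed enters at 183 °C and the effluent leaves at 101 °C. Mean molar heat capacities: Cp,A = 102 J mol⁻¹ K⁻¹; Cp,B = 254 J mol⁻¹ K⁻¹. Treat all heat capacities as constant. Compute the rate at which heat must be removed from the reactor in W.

Q_out = 8760 W

Extent of reaction ξ = 0.293 × 26.6 / 2 = 3.8969 mol/min
Reaction term: ξ·ΔH°_rxn = 3.8969 × -81.6 = -317.99 kJ/min
Sensible, feed 183→25 °C: -428.69 kJ/min
Outlet flows (mol/min): A 18.806, B 3.8969
Sensible, products 25→101 °C: 221.01 kJ/min
Q = ΔH = -525.66 kJ/min = -8.761 kW
Heat removed = 8761 W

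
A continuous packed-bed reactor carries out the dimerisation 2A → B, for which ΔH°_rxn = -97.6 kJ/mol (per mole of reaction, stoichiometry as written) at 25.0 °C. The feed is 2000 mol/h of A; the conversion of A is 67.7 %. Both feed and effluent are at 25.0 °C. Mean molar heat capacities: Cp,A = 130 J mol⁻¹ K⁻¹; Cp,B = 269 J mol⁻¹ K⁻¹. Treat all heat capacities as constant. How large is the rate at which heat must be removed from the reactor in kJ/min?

Extent of reaction ξ = 0.677 × 2000 / 2 = 677 mol/h
Reaction term: ξ·ΔH°_rxn = 677 × -97.6 = -66075 kJ/h
Q = ΔH = -66075 kJ/h = -18.354 kW
Heat removed = 1101.3 kJ/min

Q_out = 1100 kJ/min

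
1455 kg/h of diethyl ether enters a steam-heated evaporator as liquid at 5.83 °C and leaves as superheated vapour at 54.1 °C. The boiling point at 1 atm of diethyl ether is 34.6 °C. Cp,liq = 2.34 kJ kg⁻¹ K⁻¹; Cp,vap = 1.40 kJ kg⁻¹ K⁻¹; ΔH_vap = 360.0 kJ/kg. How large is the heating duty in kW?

Q = 184 kW

liquid 5.83→34.6 °C: 67.322 kJ/kg
vaporisation at 34.6 °C: 360 kJ/kg
vapour 34.6→54.1 °C: 27.3 kJ/kg
Δh = 67.322 + 360 + 27.3 = 454.62 kJ/kg
Q = ṁ·Δh = 1455 kg/h × 454.62 kJ/kg = 661470 kJ/h
|Q| = 183.74 kW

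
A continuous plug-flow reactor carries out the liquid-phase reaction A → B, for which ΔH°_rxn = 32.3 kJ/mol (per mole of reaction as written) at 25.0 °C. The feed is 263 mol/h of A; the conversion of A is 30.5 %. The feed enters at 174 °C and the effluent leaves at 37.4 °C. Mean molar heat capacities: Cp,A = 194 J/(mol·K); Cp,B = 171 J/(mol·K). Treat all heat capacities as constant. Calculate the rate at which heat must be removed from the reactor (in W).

Q_out = 1220 W

Extent of reaction ξ = 0.305 × 263 = 80.215 mol/h
Reaction term: ξ·ΔH°_rxn = 80.215 × 32.3 = 2590.9 kJ/h
Sensible, feed 174→25 °C: -7602.3 kJ/h
Outlet flows (mol/h): A 182.78, B 80.215
Sensible, products 25→37.4 °C: 609.8 kJ/h
Q = ΔH = -4401.5 kJ/h = -1.2226 kW
Heat removed = 1222.6 W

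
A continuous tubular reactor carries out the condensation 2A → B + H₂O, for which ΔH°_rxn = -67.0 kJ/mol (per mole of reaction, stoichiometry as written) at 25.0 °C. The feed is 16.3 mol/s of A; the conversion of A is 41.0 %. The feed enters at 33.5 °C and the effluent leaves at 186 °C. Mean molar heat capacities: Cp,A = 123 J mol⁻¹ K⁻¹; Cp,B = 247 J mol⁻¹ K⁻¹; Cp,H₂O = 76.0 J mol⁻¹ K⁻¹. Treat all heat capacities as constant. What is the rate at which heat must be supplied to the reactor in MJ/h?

Extent of reaction ξ = 0.410 × 16.3 / 2 = 3.3415 mol/s
Reaction term: ξ·ΔH°_rxn = 3.3415 × -67.0 = -223.88 kJ/s
Sensible, feed 33.5→25 °C: -17.042 kJ/s
Outlet flows (mol/s): A 9.617, B 3.3415, H₂O 3.3415
Sensible, products 25→186 °C: 364.21 kJ/s
Q = ΔH = 123.29 kJ/s = 123.29 kW
Heat supplied = 443.85 MJ/h

Q_in = 444 MJ/h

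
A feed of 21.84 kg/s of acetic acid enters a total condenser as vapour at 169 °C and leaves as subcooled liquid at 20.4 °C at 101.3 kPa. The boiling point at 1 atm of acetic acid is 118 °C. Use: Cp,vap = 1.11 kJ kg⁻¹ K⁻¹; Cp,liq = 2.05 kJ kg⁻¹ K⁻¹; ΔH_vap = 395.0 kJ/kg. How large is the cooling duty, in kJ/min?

vapour 169→118 °C: -56.61 kJ/kg
condensation at 118 °C: -395 kJ/kg
liquid 118→20.4 °C: -200.08 kJ/kg
Δh = -56.61 + -395 + -200.08 = -651.69 kJ/kg
Q = ṁ·Δh = 21.84 kg/s × -651.69 kJ/kg = -14233 kJ/s
|Q| = 14233 kW = 853970 kJ/min

Q_c = 854000 kJ/min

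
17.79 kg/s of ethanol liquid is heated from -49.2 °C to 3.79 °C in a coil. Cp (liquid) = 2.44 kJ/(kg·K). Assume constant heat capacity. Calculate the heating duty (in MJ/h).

Q = 8280 MJ/h

Q = ṁ·Cp·ΔT = 17.79 × 2.44 × (3.79 − -49.2) = 2300.2 kJ/s
Heating duty = 8280.6 MJ/h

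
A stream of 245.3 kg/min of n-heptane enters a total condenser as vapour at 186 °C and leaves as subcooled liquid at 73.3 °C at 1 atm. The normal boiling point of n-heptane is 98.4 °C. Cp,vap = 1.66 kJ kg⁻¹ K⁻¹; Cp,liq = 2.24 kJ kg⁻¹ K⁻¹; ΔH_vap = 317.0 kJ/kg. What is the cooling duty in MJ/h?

Q_c = 7630 MJ/h

vapour 186→98.4 °C: -145.42 kJ/kg
condensation at 98.4 °C: -317 kJ/kg
liquid 98.4→73.3 °C: -56.224 kJ/kg
Δh = -145.42 + -317 + -56.224 = -518.64 kJ/kg
Q = ṁ·Δh = 245.3 kg/min × -518.64 kJ/kg = -127220 kJ/min
|Q| = 2120.4 kW = 7633.3 MJ/h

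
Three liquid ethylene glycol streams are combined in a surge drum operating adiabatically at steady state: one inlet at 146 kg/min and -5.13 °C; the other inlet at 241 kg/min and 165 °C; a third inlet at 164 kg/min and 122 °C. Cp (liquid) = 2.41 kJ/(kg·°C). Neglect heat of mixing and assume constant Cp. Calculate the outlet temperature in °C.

T_out = 107 °C

No heat crosses the boundary, so H_out = H_in.
T_out = Σ ṁᵢCp,ᵢTᵢ / Σ ṁᵢCp,ᵢ
      = 142250 / 1327.9 = 107.12 °C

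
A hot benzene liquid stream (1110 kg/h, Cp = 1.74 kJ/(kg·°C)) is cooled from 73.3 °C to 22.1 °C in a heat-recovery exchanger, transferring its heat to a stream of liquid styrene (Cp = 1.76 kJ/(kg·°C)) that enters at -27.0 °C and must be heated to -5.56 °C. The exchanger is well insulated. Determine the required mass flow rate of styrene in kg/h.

ṁ_c = 2620 kg/h

Heat released by hot stream: Q = 1110 × 1.74 × (73.3 − 22.1) = 98888 kJ/h
Energy balance on cold side (adiabatic exchanger): Q = ṁ_c·Cp_c·(T_c,out − T_c,in)
ṁ_c = 98888 / [1.76 × (-5.56 − -27.0)] = 2620.6 kg/h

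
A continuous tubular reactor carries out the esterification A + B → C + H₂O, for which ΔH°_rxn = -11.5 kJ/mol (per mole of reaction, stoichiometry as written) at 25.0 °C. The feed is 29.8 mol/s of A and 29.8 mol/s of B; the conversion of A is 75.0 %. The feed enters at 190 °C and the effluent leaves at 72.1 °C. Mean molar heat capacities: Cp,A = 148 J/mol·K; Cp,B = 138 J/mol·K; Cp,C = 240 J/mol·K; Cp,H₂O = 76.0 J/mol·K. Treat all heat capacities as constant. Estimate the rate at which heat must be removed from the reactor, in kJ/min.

Extent of reaction ξ = 0.750 × 29.8 = 22.35 mol/s
Reaction term: ξ·ΔH°_rxn = 22.35 × -11.5 = -257.03 kJ/s
Sensible, feed 190→25 °C: -1406.3 kJ/s
Outlet flows (mol/s): A 7.45, B 7.45, C 22.35, H₂O 22.35
Sensible, products 25→72.1 °C: 433 kJ/s
Q = ΔH = -1230.3 kJ/s = -1230.3 kW
Heat removed = 73817 kJ/min

Q_out = 73800 kJ/min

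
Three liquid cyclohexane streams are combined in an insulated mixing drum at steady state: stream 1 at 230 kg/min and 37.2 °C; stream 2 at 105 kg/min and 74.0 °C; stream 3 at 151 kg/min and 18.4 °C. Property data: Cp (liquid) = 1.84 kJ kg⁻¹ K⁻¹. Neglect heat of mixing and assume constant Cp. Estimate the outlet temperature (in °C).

No heat crosses the boundary, so H_out = H_in.
Σ ṁᵢCp,ᵢTᵢ = 230×1.84×37.2 + 105×1.84×74.0 + 151×1.84×18.4 = 35152
Σ ṁᵢCp,ᵢ = 230×1.84 + 105×1.84 + 151×1.84 = 894.24
T_out = 35152 / 894.24 = 39.309 °C

T_out = 39.3 °C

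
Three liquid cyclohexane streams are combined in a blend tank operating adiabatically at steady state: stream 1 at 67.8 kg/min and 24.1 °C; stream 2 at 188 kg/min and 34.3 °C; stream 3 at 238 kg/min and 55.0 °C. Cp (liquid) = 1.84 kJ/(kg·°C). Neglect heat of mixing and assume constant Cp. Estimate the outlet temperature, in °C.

Energy balance with Q = 0: Σ ṁᵢCp,ᵢ(T_out − Tᵢ) = 0
T_out = Σ ṁᵢCp,ᵢTᵢ / Σ ṁᵢCp,ᵢ
      = 38957 / 908.59 = 42.876 °C

T_out = 42.9 °C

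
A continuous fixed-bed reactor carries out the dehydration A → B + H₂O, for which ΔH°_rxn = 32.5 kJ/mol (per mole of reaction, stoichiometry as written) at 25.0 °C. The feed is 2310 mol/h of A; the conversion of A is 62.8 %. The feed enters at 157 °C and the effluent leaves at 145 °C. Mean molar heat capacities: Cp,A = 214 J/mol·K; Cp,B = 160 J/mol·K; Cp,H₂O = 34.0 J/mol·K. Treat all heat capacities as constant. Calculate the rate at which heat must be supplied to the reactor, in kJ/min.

Extent of reaction ξ = 0.628 × 2310 = 1450.7 mol/h
Reaction term: ξ·ΔH°_rxn = 1450.7 × 32.5 = 47147 kJ/h
Sensible, feed 157→25 °C: -65253 kJ/h
Outlet flows (mol/h): A 859.32, B 1450.7, H₂O 1450.7
Sensible, products 25→145 °C: 55839 kJ/h
Q = ΔH = 37733 kJ/h = 10.481 kW
Heat supplied = 628.89 kJ/min

Q_in = 629 kJ/min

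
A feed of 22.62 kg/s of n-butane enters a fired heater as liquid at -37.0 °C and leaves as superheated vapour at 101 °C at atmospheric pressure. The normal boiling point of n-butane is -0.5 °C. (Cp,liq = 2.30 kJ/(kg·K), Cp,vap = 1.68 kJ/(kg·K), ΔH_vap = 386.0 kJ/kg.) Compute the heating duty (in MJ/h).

liquid -37.0→-0.5 °C: 83.95 kJ/kg
vaporisation at -0.5 °C: 386 kJ/kg
vapour -0.5→101 °C: 170.52 kJ/kg
Δh = 83.95 + 386 + 170.52 = 640.47 kJ/kg
Q = ṁ·Δh = 22.62 kg/s × 640.47 kJ/kg = 14487 kJ/s
|Q| = 14487 kW = 52155 MJ/h

Q = 52200 MJ/h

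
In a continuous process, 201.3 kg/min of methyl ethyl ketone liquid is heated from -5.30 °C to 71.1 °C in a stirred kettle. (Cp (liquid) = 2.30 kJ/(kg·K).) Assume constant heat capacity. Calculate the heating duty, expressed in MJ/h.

Q = ṁ·Cp·ΔT = 201.3 × 2.30 × (71.1 − -5.30) = 35372 kJ/min
Converting: 35372 / 60 s = 589.54 kW
Heating duty = 2122.3 MJ/h

Q = 2120 MJ/h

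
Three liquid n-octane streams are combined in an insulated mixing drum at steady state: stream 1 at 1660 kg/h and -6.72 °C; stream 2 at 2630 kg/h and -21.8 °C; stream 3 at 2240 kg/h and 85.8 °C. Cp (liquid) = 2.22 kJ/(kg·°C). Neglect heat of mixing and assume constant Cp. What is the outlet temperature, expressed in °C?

T_out = 18.9 °C

Adiabatic, steady state ⇒ Σ ṁᵢCp,ᵢ(T_out − Tᵢ) = 0
T_out = Σ ṁᵢCp,ᵢTᵢ / Σ ṁᵢCp,ᵢ
      = 274620 / 14497 = 18.944 °C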